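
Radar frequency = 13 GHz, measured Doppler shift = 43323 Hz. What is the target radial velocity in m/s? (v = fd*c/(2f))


v = 43323 * 3e8 / (2 * 13000000000.0) = 499.9 m/s

499.9 m/s


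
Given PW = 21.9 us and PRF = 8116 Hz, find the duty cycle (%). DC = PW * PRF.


DC = 21.9e-6 * 8116 * 100 = 17.77%

17.77%


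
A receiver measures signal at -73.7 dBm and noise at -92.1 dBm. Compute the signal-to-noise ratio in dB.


SNR = -73.7 - (-92.1) = 18.4 dB

18.4 dB


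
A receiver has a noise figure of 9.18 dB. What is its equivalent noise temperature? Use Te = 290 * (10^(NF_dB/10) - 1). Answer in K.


NF_lin = 10^(9.18/10) = 8.279422
Te = 290 * (8.279422 - 1) = 2111.0 K

2111.0 K


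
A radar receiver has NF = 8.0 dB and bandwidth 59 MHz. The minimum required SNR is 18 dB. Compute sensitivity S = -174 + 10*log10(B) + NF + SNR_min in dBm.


10*log10(59000000.0) = 77.71
S = -174 + 77.71 + 8.0 + 18 = -70.3 dBm

-70.3 dBm


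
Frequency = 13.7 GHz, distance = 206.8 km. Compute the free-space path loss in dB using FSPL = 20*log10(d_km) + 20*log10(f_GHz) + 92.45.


20*log10(206.8) = 46.31
20*log10(13.7) = 22.73
FSPL = 161.5 dB

161.5 dB


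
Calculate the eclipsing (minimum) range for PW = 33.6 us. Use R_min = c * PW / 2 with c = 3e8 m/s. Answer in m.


R_min = 3e8 * 33.6e-6 / 2 = 5040.0 m

5040.0 m


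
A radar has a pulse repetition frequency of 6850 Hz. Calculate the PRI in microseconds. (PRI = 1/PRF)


PRI = 1/6850 = 0.0001459854 s = 146.0 us

146.0 us


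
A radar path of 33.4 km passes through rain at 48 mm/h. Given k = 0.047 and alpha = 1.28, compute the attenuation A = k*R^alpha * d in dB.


gamma = 0.047 * 48^1.28 = 6.669398 dB/km
A = 6.669398 * 33.4 = 222.76 dB

222.76 dB


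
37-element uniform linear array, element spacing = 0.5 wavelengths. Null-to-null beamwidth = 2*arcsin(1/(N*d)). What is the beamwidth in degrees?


1/(N*d) = 1/(37*0.5) = 0.054054
BW = 2*arcsin(0.054054) = 6.2 degrees

6.2 degrees


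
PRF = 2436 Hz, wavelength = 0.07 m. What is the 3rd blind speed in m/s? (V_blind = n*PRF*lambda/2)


V_blind = 3 * 2436 * 0.07 / 2 = 255.8 m/s

255.8 m/s


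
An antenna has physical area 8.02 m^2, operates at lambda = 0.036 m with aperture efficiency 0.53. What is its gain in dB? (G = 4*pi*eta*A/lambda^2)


G_linear = 4*pi*0.53*8.02/0.036^2 = 41214.98
G_dB = 10*log10(41214.98) = 46.2 dB

46.2 dB


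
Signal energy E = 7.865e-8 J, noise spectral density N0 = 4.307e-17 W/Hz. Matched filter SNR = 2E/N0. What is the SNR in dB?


SNR_lin = 2 * 7.865e-8 / 4.307e-17 = 3.652e9
SNR_dB = 10*log10(3.652e9) = 95.6 dB

95.6 dB


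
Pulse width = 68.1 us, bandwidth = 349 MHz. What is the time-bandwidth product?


TBP = 68.1 * 349 = 23766.9

23766.9


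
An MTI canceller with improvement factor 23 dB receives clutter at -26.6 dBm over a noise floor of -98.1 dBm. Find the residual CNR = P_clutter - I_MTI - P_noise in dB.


CNR = -26.6 - 23 - (-98.1) = 48.5 dB

48.5 dB


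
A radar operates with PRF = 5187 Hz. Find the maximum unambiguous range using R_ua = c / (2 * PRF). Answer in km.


R_ua = 3e8 / (2 * 5187) = 28918.4 m = 28.9 km

28.9 km


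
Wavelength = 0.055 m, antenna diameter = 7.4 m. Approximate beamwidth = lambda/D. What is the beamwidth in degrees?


BW_rad = 0.055 / 7.4 = 0.007432
BW_deg = 0.43 degrees

0.43 degrees


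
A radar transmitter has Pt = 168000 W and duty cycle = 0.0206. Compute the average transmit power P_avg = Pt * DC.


P_avg = 168000 * 0.0206 = 3460.8 W

3460.8 W


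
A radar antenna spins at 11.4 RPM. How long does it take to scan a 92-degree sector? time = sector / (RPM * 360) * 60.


t = 92 / (11.4 * 360) * 60 = 1.35 s

1.35 s


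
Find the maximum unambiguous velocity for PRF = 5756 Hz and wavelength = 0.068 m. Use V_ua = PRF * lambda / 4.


V_ua = 5756 * 0.068 / 4 = 97.9 m/s

97.9 m/s


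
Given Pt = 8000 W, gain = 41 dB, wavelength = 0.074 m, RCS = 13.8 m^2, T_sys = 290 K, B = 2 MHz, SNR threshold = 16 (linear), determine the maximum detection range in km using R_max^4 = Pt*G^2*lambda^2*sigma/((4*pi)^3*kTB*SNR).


G_lin = 10^(41/10) = 12589.254118
R^4 = 8000 * 12589.254118^2 * 0.074^2 * 13.8 / ((4*pi)^3 * 1.38e-23 * 290 * 2000000.0 * 16)
R^4 = 3.7703e20 m^4
R_max = (3.7703e20)^(1/4) = 139345.8 m = 139.3 km

139.3 km


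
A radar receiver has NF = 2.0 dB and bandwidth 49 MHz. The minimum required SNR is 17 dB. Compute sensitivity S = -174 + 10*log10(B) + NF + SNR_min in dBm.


10*log10(49000000.0) = 76.9
S = -174 + 76.9 + 2.0 + 17 = -78.1 dBm

-78.1 dBm


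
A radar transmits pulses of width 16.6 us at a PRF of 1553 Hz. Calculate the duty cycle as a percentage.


DC = 16.6e-6 * 1553 * 100 = 2.58%

2.58%


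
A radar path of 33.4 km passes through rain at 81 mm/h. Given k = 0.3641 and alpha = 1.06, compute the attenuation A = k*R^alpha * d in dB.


gamma = 0.3641 * 81^1.06 = 38.389707 dB/km
A = 38.389707 * 33.4 = 1282.22 dB

1282.22 dB


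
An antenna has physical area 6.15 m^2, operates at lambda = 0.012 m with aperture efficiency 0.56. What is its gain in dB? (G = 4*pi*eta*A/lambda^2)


G_linear = 4*pi*0.56*6.15/0.012^2 = 300545.7
G_dB = 10*log10(300545.7) = 54.8 dB

54.8 dB


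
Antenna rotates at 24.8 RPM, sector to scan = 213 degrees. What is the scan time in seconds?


t = 213 / (24.8 * 360) * 60 = 1.43 s

1.43 s


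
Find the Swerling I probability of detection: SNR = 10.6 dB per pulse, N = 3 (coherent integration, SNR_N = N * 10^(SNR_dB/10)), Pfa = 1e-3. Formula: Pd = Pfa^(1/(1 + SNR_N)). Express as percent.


SNR_lin = 10^(10.6/10) = 11.48154
SNR_N = 3 * 11.48154 = 34.44462
1/(1 + SNR_N) = 1/35.44462 = 0.028213
Pd = (1e-3)^0.028213 = 0.82293
Pd = 82.3%

82.3%


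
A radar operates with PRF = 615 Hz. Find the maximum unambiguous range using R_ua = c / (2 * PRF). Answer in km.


R_ua = 3e8 / (2 * 615) = 243902.4 m = 243.9 km

243.9 km


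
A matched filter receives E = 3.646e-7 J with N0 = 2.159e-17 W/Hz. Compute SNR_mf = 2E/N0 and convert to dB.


SNR_lin = 2 * 3.646e-7 / 2.159e-17 = 3.377e10
SNR_dB = 10*log10(3.377e10) = 105.3 dB

105.3 dB


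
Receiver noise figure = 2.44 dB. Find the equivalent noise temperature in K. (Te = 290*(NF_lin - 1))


NF_lin = 10^(2.44/10) = 1.753881
Te = 290 * (1.753881 - 1) = 218.6 K

218.6 K


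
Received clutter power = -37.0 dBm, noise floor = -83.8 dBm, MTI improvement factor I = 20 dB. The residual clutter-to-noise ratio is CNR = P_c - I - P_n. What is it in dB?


CNR = -37.0 - 20 - (-83.8) = 26.8 dB

26.8 dB


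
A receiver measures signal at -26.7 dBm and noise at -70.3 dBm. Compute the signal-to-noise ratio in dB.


SNR = -26.7 - (-70.3) = 43.6 dB

43.6 dB


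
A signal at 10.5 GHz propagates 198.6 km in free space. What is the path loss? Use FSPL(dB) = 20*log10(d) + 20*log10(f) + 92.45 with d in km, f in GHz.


20*log10(198.6) = 45.96
20*log10(10.5) = 20.42
FSPL = 158.8 dB

158.8 dB


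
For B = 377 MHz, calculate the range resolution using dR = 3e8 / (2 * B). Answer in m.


dR = 3e8 / (2 * 377000000.0) = 0.4 m

0.4 m


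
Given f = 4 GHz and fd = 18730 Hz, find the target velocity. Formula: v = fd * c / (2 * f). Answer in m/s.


v = 18730 * 3e8 / (2 * 4000000000.0) = 702.4 m/s

702.4 m/s


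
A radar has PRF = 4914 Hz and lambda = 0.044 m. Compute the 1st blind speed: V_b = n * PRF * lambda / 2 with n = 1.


V_blind = 1 * 4914 * 0.044 / 2 = 108.1 m/s

108.1 m/s


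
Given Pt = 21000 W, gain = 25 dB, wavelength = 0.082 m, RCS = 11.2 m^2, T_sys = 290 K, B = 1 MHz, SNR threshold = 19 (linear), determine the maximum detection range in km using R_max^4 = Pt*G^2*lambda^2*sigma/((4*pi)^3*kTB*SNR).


G_lin = 10^(25/10) = 316.227766
R^4 = 21000 * 316.227766^2 * 0.082^2 * 11.2 / ((4*pi)^3 * 1.38e-23 * 290 * 1000000.0 * 19)
R^4 = 1.0481e18 m^4
R_max = (1.0481e18)^(1/4) = 31996.4 m = 32.0 km

32.0 km


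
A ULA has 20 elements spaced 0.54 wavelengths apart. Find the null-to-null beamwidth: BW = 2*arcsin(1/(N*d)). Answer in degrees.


1/(N*d) = 1/(20*0.54) = 0.092593
BW = 2*arcsin(0.092593) = 10.6 degrees

10.6 degrees


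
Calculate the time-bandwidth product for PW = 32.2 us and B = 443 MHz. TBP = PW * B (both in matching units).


TBP = 32.2 * 443 = 14264.6

14264.6


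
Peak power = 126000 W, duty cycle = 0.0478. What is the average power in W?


P_avg = 126000 * 0.0478 = 6022.8 W

6022.8 W


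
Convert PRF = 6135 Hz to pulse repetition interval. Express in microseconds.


PRI = 1/6135 = 0.0001629992 s = 163.0 us

163.0 us


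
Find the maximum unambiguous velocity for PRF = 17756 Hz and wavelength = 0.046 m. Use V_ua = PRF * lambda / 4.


V_ua = 17756 * 0.046 / 4 = 204.2 m/s

204.2 m/s


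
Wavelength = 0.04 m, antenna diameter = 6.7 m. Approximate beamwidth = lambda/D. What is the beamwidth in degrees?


BW_rad = 0.04 / 6.7 = 0.00597
BW_deg = 0.34 degrees

0.34 degrees


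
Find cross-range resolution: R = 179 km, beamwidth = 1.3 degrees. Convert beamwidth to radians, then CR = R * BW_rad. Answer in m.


BW_rad = 0.02268928
CR = 179000 * 0.02268928 = 4061.4 m

4061.4 m


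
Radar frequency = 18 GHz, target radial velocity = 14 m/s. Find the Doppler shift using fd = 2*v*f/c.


fd = 2 * 14 * 18000000000.0 / 3e8 = 1680.0 Hz

1680.0 Hz


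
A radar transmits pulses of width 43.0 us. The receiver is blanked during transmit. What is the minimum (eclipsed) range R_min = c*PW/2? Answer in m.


R_min = 3e8 * 43.0e-6 / 2 = 6450.0 m

6450.0 m


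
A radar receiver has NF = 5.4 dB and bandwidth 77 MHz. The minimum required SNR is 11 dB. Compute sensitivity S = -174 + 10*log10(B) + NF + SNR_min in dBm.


10*log10(77000000.0) = 78.86
S = -174 + 78.86 + 5.4 + 11 = -78.7 dBm

-78.7 dBm


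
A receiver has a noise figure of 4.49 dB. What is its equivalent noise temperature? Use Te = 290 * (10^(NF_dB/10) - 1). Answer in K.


NF_lin = 10^(4.49/10) = 2.811901
Te = 290 * (2.811901 - 1) = 525.5 K

525.5 K


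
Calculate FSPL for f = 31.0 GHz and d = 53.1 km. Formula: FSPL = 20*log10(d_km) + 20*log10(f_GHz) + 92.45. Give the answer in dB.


20*log10(53.1) = 34.5
20*log10(31.0) = 29.83
FSPL = 156.8 dB

156.8 dB


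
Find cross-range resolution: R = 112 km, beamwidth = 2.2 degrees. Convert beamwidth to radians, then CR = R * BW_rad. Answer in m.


BW_rad = 0.038397244
CR = 112000 * 0.038397244 = 4300.5 m

4300.5 m


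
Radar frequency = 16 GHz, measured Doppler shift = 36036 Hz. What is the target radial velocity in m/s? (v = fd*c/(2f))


v = 36036 * 3e8 / (2 * 16000000000.0) = 337.8 m/s

337.8 m/s


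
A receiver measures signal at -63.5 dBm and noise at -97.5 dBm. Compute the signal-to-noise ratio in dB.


SNR = -63.5 - (-97.5) = 34.0 dB

34.0 dB


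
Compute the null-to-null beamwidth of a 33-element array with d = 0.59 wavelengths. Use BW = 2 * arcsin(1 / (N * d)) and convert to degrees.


1/(N*d) = 1/(33*0.59) = 0.051361
BW = 2*arcsin(0.051361) = 5.9 degrees

5.9 degrees


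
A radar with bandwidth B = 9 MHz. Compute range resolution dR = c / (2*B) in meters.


dR = 3e8 / (2 * 9000000.0) = 16.67 m

16.67 m


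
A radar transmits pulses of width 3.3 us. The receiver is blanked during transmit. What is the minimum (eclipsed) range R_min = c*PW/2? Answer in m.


R_min = 3e8 * 3.3e-6 / 2 = 495.0 m

495.0 m


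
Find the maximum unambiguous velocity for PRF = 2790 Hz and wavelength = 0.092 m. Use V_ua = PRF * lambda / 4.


V_ua = 2790 * 0.092 / 4 = 64.2 m/s

64.2 m/s


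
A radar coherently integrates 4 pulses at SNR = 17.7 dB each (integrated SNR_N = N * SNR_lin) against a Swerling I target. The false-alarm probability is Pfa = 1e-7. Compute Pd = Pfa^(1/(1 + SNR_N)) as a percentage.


SNR_lin = 10^(17.7/10) = 58.88437
SNR_N = 4 * 58.88437 = 235.53748
1/(1 + SNR_N) = 1/236.53748 = 0.0042277
Pd = (1e-7)^0.0042277 = 0.93413
Pd = 93.4%

93.4%


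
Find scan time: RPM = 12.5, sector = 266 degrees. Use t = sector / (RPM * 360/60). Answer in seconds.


t = 266 / (12.5 * 360) * 60 = 3.55 s

3.55 s


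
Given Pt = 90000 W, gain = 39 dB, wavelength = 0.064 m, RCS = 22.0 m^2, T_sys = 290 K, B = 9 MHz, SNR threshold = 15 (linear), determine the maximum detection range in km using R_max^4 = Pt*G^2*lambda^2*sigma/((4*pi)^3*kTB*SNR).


G_lin = 10^(39/10) = 7943.282347
R^4 = 90000 * 7943.282347^2 * 0.064^2 * 22.0 / ((4*pi)^3 * 1.38e-23 * 290 * 9000000.0 * 15)
R^4 = 4.77293e20 m^4
R_max = (4.77293e20)^(1/4) = 147807.4 m = 147.8 km

147.8 km


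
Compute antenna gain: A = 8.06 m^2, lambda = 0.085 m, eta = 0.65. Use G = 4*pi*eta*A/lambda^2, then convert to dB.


G_linear = 4*pi*0.65*8.06/0.085^2 = 9112.14
G_dB = 10*log10(9112.14) = 39.6 dB

39.6 dB


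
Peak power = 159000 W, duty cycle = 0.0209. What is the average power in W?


P_avg = 159000 * 0.0209 = 3323.1 W

3323.1 W


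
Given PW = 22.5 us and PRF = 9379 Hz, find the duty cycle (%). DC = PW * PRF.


DC = 22.5e-6 * 9379 * 100 = 21.1%

21.1%


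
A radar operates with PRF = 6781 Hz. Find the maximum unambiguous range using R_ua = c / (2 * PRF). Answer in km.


R_ua = 3e8 / (2 * 6781) = 22120.6 m = 22.1 km

22.1 km


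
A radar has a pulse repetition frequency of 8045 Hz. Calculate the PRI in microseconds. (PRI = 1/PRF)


PRI = 1/8045 = 0.0001243008 s = 124.3 us

124.3 us


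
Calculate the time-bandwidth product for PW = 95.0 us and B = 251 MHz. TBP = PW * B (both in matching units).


TBP = 95.0 * 251 = 23845.0

23845.0


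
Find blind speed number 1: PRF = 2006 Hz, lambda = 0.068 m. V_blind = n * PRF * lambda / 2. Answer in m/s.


V_blind = 1 * 2006 * 0.068 / 2 = 68.2 m/s

68.2 m/s


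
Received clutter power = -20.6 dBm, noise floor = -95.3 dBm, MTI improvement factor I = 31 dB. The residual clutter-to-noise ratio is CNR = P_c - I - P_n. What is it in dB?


CNR = -20.6 - 31 - (-95.3) = 43.7 dB

43.7 dB


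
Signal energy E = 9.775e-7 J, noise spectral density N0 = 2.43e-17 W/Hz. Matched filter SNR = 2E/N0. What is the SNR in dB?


SNR_lin = 2 * 9.775e-7 / 2.43e-17 = 8.045e10
SNR_dB = 10*log10(8.045e10) = 109.1 dB

109.1 dB


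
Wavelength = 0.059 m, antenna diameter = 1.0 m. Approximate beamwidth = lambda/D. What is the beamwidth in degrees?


BW_rad = 0.059 / 1.0 = 0.059
BW_deg = 3.38 degrees

3.38 degrees


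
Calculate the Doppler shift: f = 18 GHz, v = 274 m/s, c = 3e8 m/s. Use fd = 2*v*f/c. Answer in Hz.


fd = 2 * 274 * 18000000000.0 / 3e8 = 32880.0 Hz

32880.0 Hz


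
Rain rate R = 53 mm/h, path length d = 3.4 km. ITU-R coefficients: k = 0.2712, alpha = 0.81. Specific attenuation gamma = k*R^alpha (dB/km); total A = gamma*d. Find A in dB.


gamma = 0.2712 * 53^0.81 = 6.7601 dB/km
A = 6.7601 * 3.4 = 22.98 dB

22.98 dB


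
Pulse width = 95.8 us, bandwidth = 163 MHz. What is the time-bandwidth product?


TBP = 95.8 * 163 = 15615.4

15615.4


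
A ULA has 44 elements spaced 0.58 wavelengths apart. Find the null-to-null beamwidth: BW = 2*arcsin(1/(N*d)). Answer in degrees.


1/(N*d) = 1/(44*0.58) = 0.039185
BW = 2*arcsin(0.039185) = 4.5 degrees

4.5 degrees


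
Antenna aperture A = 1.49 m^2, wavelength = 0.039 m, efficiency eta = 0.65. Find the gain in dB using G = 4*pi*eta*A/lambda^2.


G_linear = 4*pi*0.65*1.49/0.039^2 = 8001.66
G_dB = 10*log10(8001.66) = 39.0 dB

39.0 dB


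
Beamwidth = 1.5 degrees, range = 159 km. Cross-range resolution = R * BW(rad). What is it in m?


BW_rad = 0.026179939
CR = 159000 * 0.026179939 = 4162.6 m

4162.6 m


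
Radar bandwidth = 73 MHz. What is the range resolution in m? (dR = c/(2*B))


dR = 3e8 / (2 * 73000000.0) = 2.05 m

2.05 m


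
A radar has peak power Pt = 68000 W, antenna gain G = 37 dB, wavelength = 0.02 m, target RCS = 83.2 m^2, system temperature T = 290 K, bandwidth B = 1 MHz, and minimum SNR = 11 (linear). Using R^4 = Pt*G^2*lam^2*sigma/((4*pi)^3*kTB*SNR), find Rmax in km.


G_lin = 10^(37/10) = 5011.872336
R^4 = 68000 * 5011.872336^2 * 0.02^2 * 83.2 / ((4*pi)^3 * 1.38e-23 * 290 * 1000000.0 * 11)
R^4 = 6.50718e20 m^4
R_max = (6.50718e20)^(1/4) = 159715.9 m = 159.7 km

159.7 km


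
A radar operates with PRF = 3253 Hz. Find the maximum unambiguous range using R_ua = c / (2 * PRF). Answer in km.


R_ua = 3e8 / (2 * 3253) = 46111.3 m = 46.1 km

46.1 km


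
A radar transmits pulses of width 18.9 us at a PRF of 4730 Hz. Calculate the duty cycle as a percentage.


DC = 18.9e-6 * 4730 * 100 = 8.94%

8.94%


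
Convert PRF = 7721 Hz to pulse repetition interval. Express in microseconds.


PRI = 1/7721 = 0.0001295169 s = 129.5 us

129.5 us


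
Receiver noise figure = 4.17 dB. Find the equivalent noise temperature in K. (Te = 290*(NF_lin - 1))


NF_lin = 10^(4.17/10) = 2.612161
Te = 290 * (2.612161 - 1) = 467.5 K

467.5 K


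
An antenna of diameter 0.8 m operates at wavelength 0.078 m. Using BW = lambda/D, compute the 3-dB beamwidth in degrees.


BW_rad = 0.078 / 0.8 = 0.0975
BW_deg = 5.59 degrees

5.59 degrees


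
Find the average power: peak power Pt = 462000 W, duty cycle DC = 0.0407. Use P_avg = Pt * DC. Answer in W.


P_avg = 462000 * 0.0407 = 18803.4 W

18803.4 W


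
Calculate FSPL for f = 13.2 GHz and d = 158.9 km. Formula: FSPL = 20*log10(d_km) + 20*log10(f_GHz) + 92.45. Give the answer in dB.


20*log10(158.9) = 44.02
20*log10(13.2) = 22.41
FSPL = 158.9 dB

158.9 dB


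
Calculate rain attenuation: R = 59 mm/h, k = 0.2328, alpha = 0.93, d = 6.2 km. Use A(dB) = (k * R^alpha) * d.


gamma = 0.2328 * 59^0.93 = 10.32465 dB/km
A = 10.32465 * 6.2 = 64.01 dB

64.01 dB


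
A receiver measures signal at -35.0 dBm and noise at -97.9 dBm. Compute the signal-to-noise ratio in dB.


SNR = -35.0 - (-97.9) = 62.9 dB

62.9 dB


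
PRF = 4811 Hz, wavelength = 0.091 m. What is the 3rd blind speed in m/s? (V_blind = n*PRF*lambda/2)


V_blind = 3 * 4811 * 0.091 / 2 = 656.7 m/s

656.7 m/s


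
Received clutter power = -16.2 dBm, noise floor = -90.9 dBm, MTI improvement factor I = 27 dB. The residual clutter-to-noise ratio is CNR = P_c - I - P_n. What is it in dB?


CNR = -16.2 - 27 - (-90.9) = 47.7 dB

47.7 dB


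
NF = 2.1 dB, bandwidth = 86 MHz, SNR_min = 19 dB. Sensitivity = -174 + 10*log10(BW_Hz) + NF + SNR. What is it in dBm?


10*log10(86000000.0) = 79.34
S = -174 + 79.34 + 2.1 + 19 = -73.6 dBm

-73.6 dBm


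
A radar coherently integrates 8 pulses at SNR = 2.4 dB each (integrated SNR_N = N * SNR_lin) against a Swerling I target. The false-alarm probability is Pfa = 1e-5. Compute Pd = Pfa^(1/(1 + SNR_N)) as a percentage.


SNR_lin = 10^(2.4/10) = 1.7378
SNR_N = 8 * 1.7378 = 13.9024
1/(1 + SNR_N) = 1/14.9024 = 0.0671033
Pd = (1e-5)^0.0671033 = 0.46183
Pd = 46.2%

46.2%


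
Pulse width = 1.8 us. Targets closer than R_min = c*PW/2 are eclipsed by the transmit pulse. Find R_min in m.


R_min = 3e8 * 1.8e-6 / 2 = 270.0 m

270.0 m


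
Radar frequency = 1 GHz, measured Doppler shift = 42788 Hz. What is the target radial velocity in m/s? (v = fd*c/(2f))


v = 42788 * 3e8 / (2 * 1000000000.0) = 6418.2 m/s

6418.2 m/s


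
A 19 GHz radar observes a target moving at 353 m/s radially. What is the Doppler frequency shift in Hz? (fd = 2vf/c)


fd = 2 * 353 * 19000000000.0 / 3e8 = 44713.3 Hz

44713.3 Hz


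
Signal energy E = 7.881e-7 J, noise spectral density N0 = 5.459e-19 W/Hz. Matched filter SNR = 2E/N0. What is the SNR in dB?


SNR_lin = 2 * 7.881e-7 / 5.459e-19 = 2.887e12
SNR_dB = 10*log10(2.887e12) = 124.6 dB

124.6 dB


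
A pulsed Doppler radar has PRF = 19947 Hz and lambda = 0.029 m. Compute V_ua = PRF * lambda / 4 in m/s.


V_ua = 19947 * 0.029 / 4 = 144.6 m/s

144.6 m/s


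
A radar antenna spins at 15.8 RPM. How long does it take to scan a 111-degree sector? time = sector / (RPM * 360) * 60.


t = 111 / (15.8 * 360) * 60 = 1.17 s

1.17 s


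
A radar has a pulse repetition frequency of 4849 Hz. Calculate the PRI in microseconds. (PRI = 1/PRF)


PRI = 1/4849 = 0.0002062281 s = 206.2 us

206.2 us


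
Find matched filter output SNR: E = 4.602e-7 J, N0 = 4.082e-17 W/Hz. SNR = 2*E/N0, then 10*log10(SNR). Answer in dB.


SNR_lin = 2 * 4.602e-7 / 4.082e-17 = 2.255e10
SNR_dB = 10*log10(2.255e10) = 103.5 dB

103.5 dB


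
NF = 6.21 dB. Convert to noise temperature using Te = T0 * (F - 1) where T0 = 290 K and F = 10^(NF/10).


NF_lin = 10^(6.21/10) = 4.178304
Te = 290 * (4.178304 - 1) = 921.7 K

921.7 K


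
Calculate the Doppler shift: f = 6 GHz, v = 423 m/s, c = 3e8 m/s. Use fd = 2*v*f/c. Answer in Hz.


fd = 2 * 423 * 6000000000.0 / 3e8 = 16920.0 Hz

16920.0 Hz


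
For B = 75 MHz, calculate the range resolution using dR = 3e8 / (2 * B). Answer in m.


dR = 3e8 / (2 * 75000000.0) = 2.0 m

2.0 m


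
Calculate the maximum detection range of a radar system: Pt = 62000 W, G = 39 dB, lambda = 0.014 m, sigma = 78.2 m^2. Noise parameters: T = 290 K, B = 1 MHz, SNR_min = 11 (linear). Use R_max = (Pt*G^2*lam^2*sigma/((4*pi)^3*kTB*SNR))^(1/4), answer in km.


G_lin = 10^(39/10) = 7943.282347
R^4 = 62000 * 7943.282347^2 * 0.014^2 * 78.2 / ((4*pi)^3 * 1.38e-23 * 290 * 1000000.0 * 11)
R^4 = 6.86365e20 m^4
R_max = (6.86365e20)^(1/4) = 161859.7 m = 161.9 km

161.9 km


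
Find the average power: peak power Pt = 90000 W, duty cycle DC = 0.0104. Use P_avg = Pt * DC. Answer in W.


P_avg = 90000 * 0.0104 = 936.0 W

936.0 W


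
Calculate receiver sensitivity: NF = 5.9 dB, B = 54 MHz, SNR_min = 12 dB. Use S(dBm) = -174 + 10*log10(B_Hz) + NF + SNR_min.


10*log10(54000000.0) = 77.32
S = -174 + 77.32 + 5.9 + 12 = -78.8 dBm

-78.8 dBm


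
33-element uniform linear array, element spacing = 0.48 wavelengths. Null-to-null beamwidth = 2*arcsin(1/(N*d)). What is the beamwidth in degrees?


1/(N*d) = 1/(33*0.48) = 0.063131
BW = 2*arcsin(0.063131) = 7.2 degrees

7.2 degrees


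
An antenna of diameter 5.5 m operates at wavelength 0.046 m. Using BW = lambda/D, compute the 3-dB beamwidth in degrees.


BW_rad = 0.046 / 5.5 = 0.008364
BW_deg = 0.48 degrees

0.48 degrees


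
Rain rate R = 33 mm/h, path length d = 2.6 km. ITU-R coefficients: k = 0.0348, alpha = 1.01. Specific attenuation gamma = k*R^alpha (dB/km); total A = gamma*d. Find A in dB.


gamma = 0.0348 * 33^1.01 = 1.189264 dB/km
A = 1.189264 * 2.6 = 3.09 dB

3.09 dB


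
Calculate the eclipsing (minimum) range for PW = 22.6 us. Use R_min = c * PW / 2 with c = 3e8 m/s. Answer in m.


R_min = 3e8 * 22.6e-6 / 2 = 3390.0 m

3390.0 m


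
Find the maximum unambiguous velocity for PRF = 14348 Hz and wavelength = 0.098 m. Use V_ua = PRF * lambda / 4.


V_ua = 14348 * 0.098 / 4 = 351.5 m/s

351.5 m/s


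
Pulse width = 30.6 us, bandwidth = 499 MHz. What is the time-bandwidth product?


TBP = 30.6 * 499 = 15269.4

15269.4


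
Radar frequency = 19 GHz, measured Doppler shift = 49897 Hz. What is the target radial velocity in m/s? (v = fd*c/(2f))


v = 49897 * 3e8 / (2 * 19000000000.0) = 393.9 m/s

393.9 m/s


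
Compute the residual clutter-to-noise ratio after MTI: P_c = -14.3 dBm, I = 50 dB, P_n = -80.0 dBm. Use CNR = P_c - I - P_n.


CNR = -14.3 - 50 - (-80.0) = 15.7 dB

15.7 dB


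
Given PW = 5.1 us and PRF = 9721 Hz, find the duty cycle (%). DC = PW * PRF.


DC = 5.1e-6 * 9721 * 100 = 4.96%

4.96%


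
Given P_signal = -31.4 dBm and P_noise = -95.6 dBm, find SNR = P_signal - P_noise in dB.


SNR = -31.4 - (-95.6) = 64.2 dB

64.2 dB


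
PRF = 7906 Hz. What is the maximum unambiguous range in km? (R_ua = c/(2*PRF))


R_ua = 3e8 / (2 * 7906) = 18972.9 m = 19.0 km

19.0 km


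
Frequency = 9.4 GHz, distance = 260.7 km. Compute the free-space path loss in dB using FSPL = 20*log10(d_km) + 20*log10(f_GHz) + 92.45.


20*log10(260.7) = 48.32
20*log10(9.4) = 19.46
FSPL = 160.2 dB

160.2 dB


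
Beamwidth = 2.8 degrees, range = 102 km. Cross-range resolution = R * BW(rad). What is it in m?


BW_rad = 0.048869219
CR = 102000 * 0.048869219 = 4984.7 m

4984.7 m


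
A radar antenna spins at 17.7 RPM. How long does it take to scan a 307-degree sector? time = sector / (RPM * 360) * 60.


t = 307 / (17.7 * 360) * 60 = 2.89 s

2.89 s


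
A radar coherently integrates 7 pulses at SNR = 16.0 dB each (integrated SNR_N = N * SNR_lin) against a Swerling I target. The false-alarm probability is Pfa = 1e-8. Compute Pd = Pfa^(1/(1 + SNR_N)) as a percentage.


SNR_lin = 10^(16.0/10) = 39.81072
SNR_N = 7 * 39.81072 = 278.67504
1/(1 + SNR_N) = 1/279.67504 = 0.0035756
Pd = (1e-8)^0.0035756 = 0.93626
Pd = 93.6%

93.6%


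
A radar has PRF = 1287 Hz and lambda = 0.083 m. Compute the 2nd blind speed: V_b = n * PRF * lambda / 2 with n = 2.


V_blind = 2 * 1287 * 0.083 / 2 = 106.8 m/s

106.8 m/s


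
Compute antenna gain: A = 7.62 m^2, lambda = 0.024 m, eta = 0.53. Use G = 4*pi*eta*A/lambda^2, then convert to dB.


G_linear = 4*pi*0.53*7.62/0.024^2 = 88108.58
G_dB = 10*log10(88108.58) = 49.5 dB

49.5 dB


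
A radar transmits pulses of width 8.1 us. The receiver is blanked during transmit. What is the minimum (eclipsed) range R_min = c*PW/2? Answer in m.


R_min = 3e8 * 8.1e-6 / 2 = 1215.0 m

1215.0 m


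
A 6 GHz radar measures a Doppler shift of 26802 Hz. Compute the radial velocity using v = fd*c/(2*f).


v = 26802 * 3e8 / (2 * 6000000000.0) = 670.1 m/s

670.1 m/s


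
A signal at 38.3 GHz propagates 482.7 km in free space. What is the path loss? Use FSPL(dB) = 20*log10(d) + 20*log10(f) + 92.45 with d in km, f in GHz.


20*log10(482.7) = 53.67
20*log10(38.3) = 31.66
FSPL = 177.8 dB

177.8 dB


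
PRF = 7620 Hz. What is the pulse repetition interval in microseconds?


PRI = 1/7620 = 0.0001312336 s = 131.2 us

131.2 us


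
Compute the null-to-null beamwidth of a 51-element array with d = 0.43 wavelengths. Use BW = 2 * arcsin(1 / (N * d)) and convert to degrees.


1/(N*d) = 1/(51*0.43) = 0.0456
BW = 2*arcsin(0.0456) = 5.2 degrees

5.2 degrees


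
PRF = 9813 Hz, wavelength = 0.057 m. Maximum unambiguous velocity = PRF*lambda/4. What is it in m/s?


V_ua = 9813 * 0.057 / 4 = 139.8 m/s

139.8 m/s


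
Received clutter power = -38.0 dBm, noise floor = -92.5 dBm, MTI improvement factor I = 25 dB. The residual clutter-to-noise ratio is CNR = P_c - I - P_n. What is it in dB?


CNR = -38.0 - 25 - (-92.5) = 29.5 dB

29.5 dB


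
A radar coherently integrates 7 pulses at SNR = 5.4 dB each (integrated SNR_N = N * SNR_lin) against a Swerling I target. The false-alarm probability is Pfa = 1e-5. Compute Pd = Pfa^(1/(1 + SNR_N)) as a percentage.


SNR_lin = 10^(5.4/10) = 3.46737
SNR_N = 7 * 3.46737 = 24.27159
1/(1 + SNR_N) = 1/25.27159 = 0.0395701
Pd = (1e-5)^0.0395701 = 0.63409
Pd = 63.4%

63.4%


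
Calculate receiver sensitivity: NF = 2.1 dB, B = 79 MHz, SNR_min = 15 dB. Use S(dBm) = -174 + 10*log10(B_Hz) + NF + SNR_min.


10*log10(79000000.0) = 78.98
S = -174 + 78.98 + 2.1 + 15 = -77.9 dBm

-77.9 dBm


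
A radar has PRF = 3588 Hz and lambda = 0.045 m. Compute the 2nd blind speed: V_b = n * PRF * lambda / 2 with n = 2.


V_blind = 2 * 3588 * 0.045 / 2 = 161.5 m/s

161.5 m/s


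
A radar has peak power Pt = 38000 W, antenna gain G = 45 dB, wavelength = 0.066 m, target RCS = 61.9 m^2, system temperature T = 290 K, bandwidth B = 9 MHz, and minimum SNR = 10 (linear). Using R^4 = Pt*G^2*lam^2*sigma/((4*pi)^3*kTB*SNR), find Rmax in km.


G_lin = 10^(45/10) = 31622.776602
R^4 = 38000 * 31622.776602^2 * 0.066^2 * 61.9 / ((4*pi)^3 * 1.38e-23 * 290 * 9000000.0 * 10)
R^4 = 1.43355e22 m^4
R_max = (1.43355e22)^(1/4) = 346021.6 m = 346.0 km

346.0 km


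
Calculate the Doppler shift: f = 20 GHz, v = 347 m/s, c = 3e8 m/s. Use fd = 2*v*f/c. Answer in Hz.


fd = 2 * 347 * 20000000000.0 / 3e8 = 46266.7 Hz

46266.7 Hz


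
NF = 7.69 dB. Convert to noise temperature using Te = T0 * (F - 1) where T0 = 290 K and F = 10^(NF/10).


NF_lin = 10^(7.69/10) = 5.874894
Te = 290 * (5.874894 - 1) = 1413.7 K

1413.7 K


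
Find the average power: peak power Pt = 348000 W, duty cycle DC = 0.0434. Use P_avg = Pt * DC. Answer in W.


P_avg = 348000 * 0.0434 = 15103.2 W

15103.2 W


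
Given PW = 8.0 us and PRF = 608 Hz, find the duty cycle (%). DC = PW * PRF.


DC = 8.0e-6 * 608 * 100 = 0.49%

0.49%


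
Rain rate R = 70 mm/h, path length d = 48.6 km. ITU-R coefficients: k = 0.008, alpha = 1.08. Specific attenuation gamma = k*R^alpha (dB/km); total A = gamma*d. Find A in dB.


gamma = 0.008 * 70^1.08 = 0.786676 dB/km
A = 0.786676 * 48.6 = 38.23 dB

38.23 dB


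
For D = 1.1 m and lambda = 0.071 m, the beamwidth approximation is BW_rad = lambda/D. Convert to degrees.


BW_rad = 0.071 / 1.1 = 0.064545
BW_deg = 3.7 degrees

3.7 degrees


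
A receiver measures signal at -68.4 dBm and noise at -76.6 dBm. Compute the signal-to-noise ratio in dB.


SNR = -68.4 - (-76.6) = 8.2 dB

8.2 dB


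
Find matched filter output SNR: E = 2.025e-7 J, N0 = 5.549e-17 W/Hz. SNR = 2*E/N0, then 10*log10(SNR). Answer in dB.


SNR_lin = 2 * 2.025e-7 / 5.549e-17 = 7.299e9
SNR_dB = 10*log10(7.299e9) = 98.6 dB

98.6 dB


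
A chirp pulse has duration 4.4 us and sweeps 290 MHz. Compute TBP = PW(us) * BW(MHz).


TBP = 4.4 * 290 = 1276.0

1276.0


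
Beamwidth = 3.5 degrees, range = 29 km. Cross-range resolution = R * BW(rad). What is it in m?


BW_rad = 0.061086524
CR = 29000 * 0.061086524 = 1771.5 m

1771.5 m


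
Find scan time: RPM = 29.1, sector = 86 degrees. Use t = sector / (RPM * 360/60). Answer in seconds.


t = 86 / (29.1 * 360) * 60 = 0.49 s

0.49 s


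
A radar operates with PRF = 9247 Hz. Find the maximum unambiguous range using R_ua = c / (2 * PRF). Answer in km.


R_ua = 3e8 / (2 * 9247) = 16221.5 m = 16.2 km

16.2 km


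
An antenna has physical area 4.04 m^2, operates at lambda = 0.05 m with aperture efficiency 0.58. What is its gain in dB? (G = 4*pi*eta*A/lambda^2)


G_linear = 4*pi*0.58*4.04/0.05^2 = 11778.21
G_dB = 10*log10(11778.21) = 40.7 dB

40.7 dB


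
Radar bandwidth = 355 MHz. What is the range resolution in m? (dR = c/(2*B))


dR = 3e8 / (2 * 355000000.0) = 0.42 m

0.42 m


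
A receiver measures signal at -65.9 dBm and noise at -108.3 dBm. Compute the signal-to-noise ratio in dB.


SNR = -65.9 - (-108.3) = 42.4 dB

42.4 dB


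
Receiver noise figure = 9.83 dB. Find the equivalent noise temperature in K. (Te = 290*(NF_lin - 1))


NF_lin = 10^(9.83/10) = 9.616123
Te = 290 * (9.616123 - 1) = 2498.7 K

2498.7 K


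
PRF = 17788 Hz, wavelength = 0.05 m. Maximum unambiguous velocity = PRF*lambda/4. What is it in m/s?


V_ua = 17788 * 0.05 / 4 = 222.4 m/s

222.4 m/s


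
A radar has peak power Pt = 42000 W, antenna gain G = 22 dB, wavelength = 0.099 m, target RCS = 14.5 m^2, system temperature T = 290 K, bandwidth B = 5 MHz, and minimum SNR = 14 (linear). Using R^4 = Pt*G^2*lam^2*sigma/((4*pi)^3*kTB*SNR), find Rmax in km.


G_lin = 10^(22/10) = 158.489319
R^4 = 42000 * 158.489319^2 * 0.099^2 * 14.5 / ((4*pi)^3 * 1.38e-23 * 290 * 5000000.0 * 14)
R^4 = 2.69701e17 m^4
R_max = (2.69701e17)^(1/4) = 22788.8 m = 22.8 km

22.8 km


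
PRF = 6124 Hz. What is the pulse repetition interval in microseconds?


PRI = 1/6124 = 0.000163292 s = 163.3 us

163.3 us


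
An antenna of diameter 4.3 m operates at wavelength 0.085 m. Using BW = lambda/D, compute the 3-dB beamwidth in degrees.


BW_rad = 0.085 / 4.3 = 0.019767
BW_deg = 1.13 degrees

1.13 degrees


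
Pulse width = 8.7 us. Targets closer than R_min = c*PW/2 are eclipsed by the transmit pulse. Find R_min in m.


R_min = 3e8 * 8.7e-6 / 2 = 1305.0 m

1305.0 m


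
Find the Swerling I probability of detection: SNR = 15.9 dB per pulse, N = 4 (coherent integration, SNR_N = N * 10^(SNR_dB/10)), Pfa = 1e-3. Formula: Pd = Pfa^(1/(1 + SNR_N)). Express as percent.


SNR_lin = 10^(15.9/10) = 38.90451
SNR_N = 4 * 38.90451 = 155.61804
1/(1 + SNR_N) = 1/156.61804 = 0.006385
Pd = (1e-3)^0.006385 = 0.95685
Pd = 95.7%

95.7%


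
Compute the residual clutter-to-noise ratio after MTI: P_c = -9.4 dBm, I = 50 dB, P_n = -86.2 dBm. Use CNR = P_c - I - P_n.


CNR = -9.4 - 50 - (-86.2) = 26.8 dB

26.8 dB


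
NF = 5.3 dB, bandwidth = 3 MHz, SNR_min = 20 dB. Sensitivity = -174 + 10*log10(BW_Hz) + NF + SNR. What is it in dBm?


10*log10(3000000.0) = 64.77
S = -174 + 64.77 + 5.3 + 20 = -83.9 dBm

-83.9 dBm


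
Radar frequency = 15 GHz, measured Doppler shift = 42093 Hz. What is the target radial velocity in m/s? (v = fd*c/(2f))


v = 42093 * 3e8 / (2 * 15000000000.0) = 420.9 m/s

420.9 m/s


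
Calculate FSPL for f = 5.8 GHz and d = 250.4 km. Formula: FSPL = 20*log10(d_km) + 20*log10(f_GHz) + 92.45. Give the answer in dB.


20*log10(250.4) = 47.97
20*log10(5.8) = 15.27
FSPL = 155.7 dB

155.7 dB


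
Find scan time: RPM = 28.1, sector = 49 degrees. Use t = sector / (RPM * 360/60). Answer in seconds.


t = 49 / (28.1 * 360) * 60 = 0.29 s

0.29 s


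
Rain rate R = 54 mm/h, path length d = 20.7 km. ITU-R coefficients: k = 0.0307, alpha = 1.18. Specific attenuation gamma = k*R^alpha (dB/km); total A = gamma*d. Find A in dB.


gamma = 0.0307 * 54^1.18 = 3.399093 dB/km
A = 3.399093 * 20.7 = 70.36 dB

70.36 dB


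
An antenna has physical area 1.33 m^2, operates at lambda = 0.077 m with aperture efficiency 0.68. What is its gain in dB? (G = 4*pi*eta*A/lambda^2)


G_linear = 4*pi*0.68*1.33/0.077^2 = 1916.85
G_dB = 10*log10(1916.85) = 32.8 dB

32.8 dB


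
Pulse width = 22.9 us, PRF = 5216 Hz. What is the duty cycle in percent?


DC = 22.9e-6 * 5216 * 100 = 11.94%

11.94%


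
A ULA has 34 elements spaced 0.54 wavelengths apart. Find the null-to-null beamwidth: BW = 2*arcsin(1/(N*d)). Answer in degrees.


1/(N*d) = 1/(34*0.54) = 0.054466
BW = 2*arcsin(0.054466) = 6.2 degrees

6.2 degrees


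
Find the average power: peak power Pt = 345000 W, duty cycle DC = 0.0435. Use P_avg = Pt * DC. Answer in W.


P_avg = 345000 * 0.0435 = 15007.5 W

15007.5 W


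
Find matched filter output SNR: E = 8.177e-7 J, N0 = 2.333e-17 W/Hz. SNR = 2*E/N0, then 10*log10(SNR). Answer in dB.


SNR_lin = 2 * 8.177e-7 / 2.333e-17 = 7.01e10
SNR_dB = 10*log10(7.01e10) = 108.5 dB

108.5 dB


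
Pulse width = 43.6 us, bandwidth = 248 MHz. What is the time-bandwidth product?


TBP = 43.6 * 248 = 10812.8

10812.8


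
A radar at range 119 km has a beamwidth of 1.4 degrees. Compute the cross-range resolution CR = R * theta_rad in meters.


BW_rad = 0.02443461
CR = 119000 * 0.02443461 = 2907.7 m

2907.7 m


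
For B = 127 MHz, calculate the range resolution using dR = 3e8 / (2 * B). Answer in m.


dR = 3e8 / (2 * 127000000.0) = 1.18 m

1.18 m


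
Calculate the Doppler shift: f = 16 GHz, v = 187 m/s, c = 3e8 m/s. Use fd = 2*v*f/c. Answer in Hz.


fd = 2 * 187 * 16000000000.0 / 3e8 = 19946.7 Hz

19946.7 Hz


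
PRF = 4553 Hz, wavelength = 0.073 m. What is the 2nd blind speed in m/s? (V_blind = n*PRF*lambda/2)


V_blind = 2 * 4553 * 0.073 / 2 = 332.4 m/s

332.4 m/s


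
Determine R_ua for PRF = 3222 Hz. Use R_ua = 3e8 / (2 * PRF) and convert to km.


R_ua = 3e8 / (2 * 3222) = 46554.9 m = 46.6 km

46.6 km


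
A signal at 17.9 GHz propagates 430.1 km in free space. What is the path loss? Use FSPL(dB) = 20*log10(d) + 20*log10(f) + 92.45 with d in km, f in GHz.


20*log10(430.1) = 52.67
20*log10(17.9) = 25.06
FSPL = 170.2 dB

170.2 dB


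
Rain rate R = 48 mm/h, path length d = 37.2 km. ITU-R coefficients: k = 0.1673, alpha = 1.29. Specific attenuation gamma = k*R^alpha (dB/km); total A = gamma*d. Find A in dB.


gamma = 0.1673 * 48^1.29 = 24.677271 dB/km
A = 24.677271 * 37.2 = 917.99 dB

917.99 dB


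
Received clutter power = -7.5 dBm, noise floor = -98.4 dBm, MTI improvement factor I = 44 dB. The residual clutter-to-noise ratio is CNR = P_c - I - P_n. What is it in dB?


CNR = -7.5 - 44 - (-98.4) = 46.9 dB

46.9 dB


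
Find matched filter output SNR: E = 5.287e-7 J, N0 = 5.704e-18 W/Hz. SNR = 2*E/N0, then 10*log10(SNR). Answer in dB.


SNR_lin = 2 * 5.287e-7 / 5.704e-18 = 1.854e11
SNR_dB = 10*log10(1.854e11) = 112.7 dB

112.7 dB


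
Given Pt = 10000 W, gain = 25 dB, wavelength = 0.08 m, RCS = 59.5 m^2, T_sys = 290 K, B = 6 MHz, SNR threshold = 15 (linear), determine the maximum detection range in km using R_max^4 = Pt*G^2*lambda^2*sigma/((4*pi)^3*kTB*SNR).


G_lin = 10^(25/10) = 316.227766
R^4 = 10000 * 316.227766^2 * 0.08^2 * 59.5 / ((4*pi)^3 * 1.38e-23 * 290 * 6000000.0 * 15)
R^4 = 5.3278e17 m^4
R_max = (5.3278e17)^(1/4) = 27017.0 m = 27.0 km

27.0 km


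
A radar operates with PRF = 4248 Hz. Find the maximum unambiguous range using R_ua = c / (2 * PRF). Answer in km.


R_ua = 3e8 / (2 * 4248) = 35310.7 m = 35.3 km

35.3 km


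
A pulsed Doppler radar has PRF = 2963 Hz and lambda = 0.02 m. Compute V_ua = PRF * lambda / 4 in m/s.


V_ua = 2963 * 0.02 / 4 = 14.8 m/s

14.8 m/s


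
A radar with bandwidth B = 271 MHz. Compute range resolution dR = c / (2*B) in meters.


dR = 3e8 / (2 * 271000000.0) = 0.55 m

0.55 m


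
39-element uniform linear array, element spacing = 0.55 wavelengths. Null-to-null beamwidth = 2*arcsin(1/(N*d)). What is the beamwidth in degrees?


1/(N*d) = 1/(39*0.55) = 0.04662
BW = 2*arcsin(0.04662) = 5.3 degrees

5.3 degrees


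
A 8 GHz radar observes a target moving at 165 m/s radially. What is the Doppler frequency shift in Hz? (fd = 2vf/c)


fd = 2 * 165 * 8000000000.0 / 3e8 = 8800.0 Hz

8800.0 Hz


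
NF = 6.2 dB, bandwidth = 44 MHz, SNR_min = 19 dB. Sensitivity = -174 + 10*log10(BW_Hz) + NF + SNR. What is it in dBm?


10*log10(44000000.0) = 76.43
S = -174 + 76.43 + 6.2 + 19 = -72.4 dBm

-72.4 dBm


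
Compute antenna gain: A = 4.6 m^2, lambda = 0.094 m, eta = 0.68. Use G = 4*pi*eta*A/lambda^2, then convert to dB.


G_linear = 4*pi*0.68*4.6/0.094^2 = 4448.57
G_dB = 10*log10(4448.57) = 36.5 dB

36.5 dB


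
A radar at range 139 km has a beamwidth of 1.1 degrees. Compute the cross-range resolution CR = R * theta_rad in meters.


BW_rad = 0.019198622
CR = 139000 * 0.019198622 = 2668.6 m

2668.6 m


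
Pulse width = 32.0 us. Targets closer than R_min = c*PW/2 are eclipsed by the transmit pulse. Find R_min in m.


R_min = 3e8 * 32.0e-6 / 2 = 4800.0 m

4800.0 m


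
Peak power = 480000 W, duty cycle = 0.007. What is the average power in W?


P_avg = 480000 * 0.007 = 3360.0 W

3360.0 W


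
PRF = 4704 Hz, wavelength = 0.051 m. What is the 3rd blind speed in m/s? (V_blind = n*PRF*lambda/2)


V_blind = 3 * 4704 * 0.051 / 2 = 359.9 m/s

359.9 m/s


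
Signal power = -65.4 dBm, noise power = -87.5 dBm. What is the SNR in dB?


SNR = -65.4 - (-87.5) = 22.1 dB

22.1 dB


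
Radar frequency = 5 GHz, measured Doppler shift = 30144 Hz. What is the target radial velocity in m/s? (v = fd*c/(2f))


v = 30144 * 3e8 / (2 * 5000000000.0) = 904.3 m/s

904.3 m/s


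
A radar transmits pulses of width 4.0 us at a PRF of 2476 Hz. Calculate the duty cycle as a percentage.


DC = 4.0e-6 * 2476 * 100 = 0.99%

0.99%


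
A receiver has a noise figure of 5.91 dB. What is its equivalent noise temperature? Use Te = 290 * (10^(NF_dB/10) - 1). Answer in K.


NF_lin = 10^(5.91/10) = 3.89942
Te = 290 * (3.89942 - 1) = 840.8 K

840.8 K


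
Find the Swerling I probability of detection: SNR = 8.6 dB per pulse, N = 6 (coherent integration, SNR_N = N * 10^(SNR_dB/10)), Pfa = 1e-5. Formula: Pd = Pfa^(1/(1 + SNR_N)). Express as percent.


SNR_lin = 10^(8.6/10) = 7.24436
SNR_N = 6 * 7.24436 = 43.46616
1/(1 + SNR_N) = 1/44.46616 = 0.022489
Pd = (1e-5)^0.022489 = 0.77189
Pd = 77.2%

77.2%
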